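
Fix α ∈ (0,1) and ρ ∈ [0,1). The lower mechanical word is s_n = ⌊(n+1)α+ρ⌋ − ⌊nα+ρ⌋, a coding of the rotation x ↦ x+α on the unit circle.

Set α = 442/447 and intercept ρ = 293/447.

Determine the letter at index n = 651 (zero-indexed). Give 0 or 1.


(n+1)α + ρ = (652·442 + 293) / 447 = 288477/447
nα + ρ     = (651·442 + 293) / 447 = 288035/447
⌊288477/447⌋ = 645,  ⌊288035/447⌋ = 644
s_{651} = 645 − 644 = 1

1


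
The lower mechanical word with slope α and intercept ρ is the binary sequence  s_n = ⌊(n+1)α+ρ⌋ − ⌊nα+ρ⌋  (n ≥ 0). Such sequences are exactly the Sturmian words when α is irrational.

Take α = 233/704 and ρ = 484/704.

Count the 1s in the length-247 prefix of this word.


82

#1s = Σ_{n=0}^{246} s_n = Σ_{n=0}^{246} (⌊(n+1)α+ρ⌋ − ⌊nα+ρ⌋)
the sum telescopes: every ⌊nα+ρ⌋ with 0 < n < 247 appears once with + and once with −, leaving ⌊247α+ρ⌋ − ⌊0·α+ρ⌋
247α + ρ = (247·233 + 484) / 704 = 58035/704
ρ = 484/704
⌊58035/704⌋ = 82,  ⌊484/704⌋ = 0
#1s = 82 − 0 = 82


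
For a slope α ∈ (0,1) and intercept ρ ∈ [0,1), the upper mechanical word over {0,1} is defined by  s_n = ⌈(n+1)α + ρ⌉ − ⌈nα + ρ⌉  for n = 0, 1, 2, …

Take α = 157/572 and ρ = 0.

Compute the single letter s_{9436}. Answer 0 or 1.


(n+1)α + ρ = (9437·157) / 572 = 1481609/572
nα + ρ     = (9436·157) / 572 = 1481452/572
⌈1481609/572⌉ = 2591,  ⌈1481452/572⌉ = 2590
s_{9436} = 2591 − 2590 = 1

1


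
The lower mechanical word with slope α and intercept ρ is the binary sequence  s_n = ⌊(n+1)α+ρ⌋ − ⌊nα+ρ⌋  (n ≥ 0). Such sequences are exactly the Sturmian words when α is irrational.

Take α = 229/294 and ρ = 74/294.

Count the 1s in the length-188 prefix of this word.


146

#1s = Σ_{n=0}^{187} s_n = Σ_{n=0}^{187} (⌊(n+1)α+ρ⌋ − ⌊nα+ρ⌋)
the sum telescopes: every ⌊nα+ρ⌋ with 0 < n < 188 appears once with + and once with −, leaving ⌊188α+ρ⌋ − ⌊0·α+ρ⌋
188α + ρ = (188·229 + 74) / 294 = 43126/294
ρ = 74/294
⌊43126/294⌋ = 146,  ⌊74/294⌋ = 0
#1s = 146 − 0 = 146


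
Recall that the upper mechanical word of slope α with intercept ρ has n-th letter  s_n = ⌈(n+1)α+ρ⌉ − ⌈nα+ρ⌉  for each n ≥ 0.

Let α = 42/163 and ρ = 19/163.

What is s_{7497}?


(n+1)α + ρ = (7498·42 + 19) / 163 = 314935/163
nα + ρ     = (7497·42 + 19) / 163 = 314893/163
⌈314935/163⌉ = 1933,  ⌈314893/163⌉ = 1932
s_{7497} = 1933 − 1932 = 1

1


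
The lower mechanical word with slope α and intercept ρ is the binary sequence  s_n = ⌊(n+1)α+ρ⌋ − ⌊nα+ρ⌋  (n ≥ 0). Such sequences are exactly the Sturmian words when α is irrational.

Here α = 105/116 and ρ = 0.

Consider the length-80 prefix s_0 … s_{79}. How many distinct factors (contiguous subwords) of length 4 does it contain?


5

t_n = ⌊(n·105)/116⌋ for n = 0 … 80:
  n=0…9: ⌊0/116⌋=0 ⌊105/116⌋=0 ⌊210/116⌋=1 ⌊315/116⌋=2 ⌊420/116⌋=3 ⌊525/116⌋=4 ⌊630/116⌋=5 ⌊735/116⌋=6 ⌊840/116⌋=7 ⌊945/116⌋=8
  n=10…19: ⌊1050/116⌋=9 ⌊1155/116⌋=9 ⌊1260/116⌋=10 ⌊1365/116⌋=11 ⌊1470/116⌋=12 ⌊1575/116⌋=13 ⌊1680/116⌋=14 ⌊1785/116⌋=15 ⌊1890/116⌋=16 ⌊1995/116⌋=17
  n=20…29: ⌊2100/116⌋=18 ⌊2205/116⌋=19 ⌊2310/116⌋=19 ⌊2415/116⌋=20 ⌊2520/116⌋=21 ⌊2625/116⌋=22 ⌊2730/116⌋=23 ⌊2835/116⌋=24 ⌊2940/116⌋=25 ⌊3045/116⌋=26
  n=30…39: ⌊3150/116⌋=27 ⌊3255/116⌋=28 ⌊3360/116⌋=28 ⌊3465/116⌋=29 ⌊3570/116⌋=30 ⌊3675/116⌋=31 ⌊3780/116⌋=32 ⌊3885/116⌋=33 ⌊3990/116⌋=34 ⌊4095/116⌋=35
  n=40…49: ⌊4200/116⌋=36 ⌊4305/116⌋=37 ⌊4410/116⌋=38 ⌊4515/116⌋=38 ⌊4620/116⌋=39 ⌊4725/116⌋=40 ⌊4830/116⌋=41 ⌊4935/116⌋=42 ⌊5040/116⌋=43 ⌊5145/116⌋=44
  n=50…59: ⌊5250/116⌋=45 ⌊5355/116⌋=46 ⌊5460/116⌋=47 ⌊5565/116⌋=47 ⌊5670/116⌋=48 ⌊5775/116⌋=49 ⌊5880/116⌋=50 ⌊5985/116⌋=51 ⌊6090/116⌋=52 ⌊6195/116⌋=53
  n=60…69: ⌊6300/116⌋=54 ⌊6405/116⌋=55 ⌊6510/116⌋=56 ⌊6615/116⌋=57 ⌊6720/116⌋=57 ⌊6825/116⌋=58 ⌊6930/116⌋=59 ⌊7035/116⌋=60 ⌊7140/116⌋=61 ⌊7245/116⌋=62
  n=70…79: ⌊7350/116⌋=63 ⌊7455/116⌋=64 ⌊7560/116⌋=65 ⌊7665/116⌋=66 ⌊7770/116⌋=66 ⌊7875/116⌋=67 ⌊7980/116⌋=68 ⌊8085/116⌋=69 ⌊8190/116⌋=70 ⌊8295/116⌋=71
  n=80: ⌊8400/116⌋=72
s_n = t_(n+1) − t_n for n = 0 … 79 gives
prefix = 01111111110111111111101111111110111111111101111111110111111111101111111110111111
slide a length-4 window over [0..3] … [76..79] (77 windows); first occurrence of each distinct factor:
  [  0..  3] 0111
  [  1..  4] 1111
  [  7.. 10] 1110
  [  8.. 11] 1101
  [  9.. 12] 1011
  (the other 72 windows repeat one of these)
distinct factors: {0111, 1011, 1101, 1110, 1111}
count = 5  (Sturmian bound for length 4 is 5)


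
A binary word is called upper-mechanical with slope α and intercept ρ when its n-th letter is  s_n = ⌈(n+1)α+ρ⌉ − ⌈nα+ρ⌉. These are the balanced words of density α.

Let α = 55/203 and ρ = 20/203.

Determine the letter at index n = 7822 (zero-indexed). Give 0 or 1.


0

(n+1)α + ρ = (7823·55 + 20) / 203 = 430285/203
nα + ρ     = (7822·55 + 20) / 203 = 430230/203
⌈430285/203⌉ = 2120,  ⌈430230/203⌉ = 2120
s_{7822} = 2120 − 2120 = 0


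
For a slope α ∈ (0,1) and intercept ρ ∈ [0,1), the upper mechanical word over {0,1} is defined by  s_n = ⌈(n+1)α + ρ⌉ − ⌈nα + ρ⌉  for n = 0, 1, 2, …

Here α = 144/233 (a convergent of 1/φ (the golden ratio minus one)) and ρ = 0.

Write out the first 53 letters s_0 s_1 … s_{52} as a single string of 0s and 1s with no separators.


n=0: ⌈(1·144)/233⌉ − ⌈(0·144)/233⌉ = ⌈144/233⌉ − ⌈0/233⌉ = 1 − 0 = 1
n=1: ⌈(2·144)/233⌉ − ⌈(1·144)/233⌉ = ⌈288/233⌉ − ⌈144/233⌉ = 2 − 1 = 1
n=2: ⌈(3·144)/233⌉ − ⌈(2·144)/233⌉ = ⌈432/233⌉ − ⌈288/233⌉ = 2 − 2 = 0
n=3: ⌈(4·144)/233⌉ − ⌈(3·144)/233⌉ = ⌈576/233⌉ − ⌈432/233⌉ = 3 − 2 = 1
n=4: ⌈(5·144)/233⌉ − ⌈(4·144)/233⌉ = ⌈720/233⌉ − ⌈576/233⌉ = 4 − 3 = 1
n=5: ⌈(6·144)/233⌉ − ⌈(5·144)/233⌉ = ⌈864/233⌉ − ⌈720/233⌉ = 4 − 4 = 0
n=6: ⌈(7·144)/233⌉ − ⌈(6·144)/233⌉ = ⌈1008/233⌉ − ⌈864/233⌉ = 5 − 4 = 1
n=7: ⌈(8·144)/233⌉ − ⌈(7·144)/233⌉ = ⌈1152/233⌉ − ⌈1008/233⌉ = 5 − 5 = 0
n=8: ⌈(9·144)/233⌉ − ⌈(8·144)/233⌉ = ⌈1296/233⌉ − ⌈1152/233⌉ = 6 − 5 = 1
n=9: ⌈(10·144)/233⌉ − ⌈(9·144)/233⌉ = ⌈1440/233⌉ − ⌈1296/233⌉ = 7 − 6 = 1
n=10: ⌈(11·144)/233⌉ − ⌈(10·144)/233⌉ = ⌈1584/233⌉ − ⌈1440/233⌉ = 7 − 7 = 0
n=11: ⌈(12·144)/233⌉ − ⌈(11·144)/233⌉ = ⌈1728/233⌉ − ⌈1584/233⌉ = 8 − 7 = 1
n=12: ⌈(13·144)/233⌉ − ⌈(12·144)/233⌉ = ⌈1872/233⌉ − ⌈1728/233⌉ = 9 − 8 = 1
n=13: ⌈(14·144)/233⌉ − ⌈(13·144)/233⌉ = ⌈2016/233⌉ − ⌈1872/233⌉ = 9 − 9 = 0
n=14: ⌈(15·144)/233⌉ − ⌈(14·144)/233⌉ = ⌈2160/233⌉ − ⌈2016/233⌉ = 10 − 9 = 1
n=15: ⌈(16·144)/233⌉ − ⌈(15·144)/233⌉ = ⌈2304/233⌉ − ⌈2160/233⌉ = 10 − 10 = 0
n=16: ⌈(17·144)/233⌉ − ⌈(16·144)/233⌉ = ⌈2448/233⌉ − ⌈2304/233⌉ = 11 − 10 = 1
n=17: ⌈(18·144)/233⌉ − ⌈(17·144)/233⌉ = ⌈2592/233⌉ − ⌈2448/233⌉ = 12 − 11 = 1
n=18: ⌈(19·144)/233⌉ − ⌈(18·144)/233⌉ = ⌈2736/233⌉ − ⌈2592/233⌉ = 12 − 12 = 0
n=19: ⌈(20·144)/233⌉ − ⌈(19·144)/233⌉ = ⌈2880/233⌉ − ⌈2736/233⌉ = 13 − 12 = 1
n=20: ⌈(21·144)/233⌉ − ⌈(20·144)/233⌉ = ⌈3024/233⌉ − ⌈2880/233⌉ = 13 − 13 = 0
n=21: ⌈(22·144)/233⌉ − ⌈(21·144)/233⌉ = ⌈3168/233⌉ − ⌈3024/233⌉ = 14 − 13 = 1
n=22: ⌈(23·144)/233⌉ − ⌈(22·144)/233⌉ = ⌈3312/233⌉ − ⌈3168/233⌉ = 15 − 14 = 1
n=23: ⌈(24·144)/233⌉ − ⌈(23·144)/233⌉ = ⌈3456/233⌉ − ⌈3312/233⌉ = 15 − 15 = 0
n=24: ⌈(25·144)/233⌉ − ⌈(24·144)/233⌉ = ⌈3600/233⌉ − ⌈3456/233⌉ = 16 − 15 = 1
n=25: ⌈(26·144)/233⌉ − ⌈(25·144)/233⌉ = ⌈3744/233⌉ − ⌈3600/233⌉ = 17 − 16 = 1
n=26: ⌈(27·144)/233⌉ − ⌈(26·144)/233⌉ = ⌈3888/233⌉ − ⌈3744/233⌉ = 17 − 17 = 0
n=27: ⌈(28·144)/233⌉ − ⌈(27·144)/233⌉ = ⌈4032/233⌉ − ⌈3888/233⌉ = 18 − 17 = 1
n=28: ⌈(29·144)/233⌉ − ⌈(28·144)/233⌉ = ⌈4176/233⌉ − ⌈4032/233⌉ = 18 − 18 = 0
n=29: ⌈(30·144)/233⌉ − ⌈(29·144)/233⌉ = ⌈4320/233⌉ − ⌈4176/233⌉ = 19 − 18 = 1
n=30: ⌈(31·144)/233⌉ − ⌈(30·144)/233⌉ = ⌈4464/233⌉ − ⌈4320/233⌉ = 20 − 19 = 1
n=31: ⌈(32·144)/233⌉ − ⌈(31·144)/233⌉ = ⌈4608/233⌉ − ⌈4464/233⌉ = 20 − 20 = 0
n=32: ⌈(33·144)/233⌉ − ⌈(32·144)/233⌉ = ⌈4752/233⌉ − ⌈4608/233⌉ = 21 − 20 = 1
n=33: ⌈(34·144)/233⌉ − ⌈(33·144)/233⌉ = ⌈4896/233⌉ − ⌈4752/233⌉ = 22 − 21 = 1
n=34: ⌈(35·144)/233⌉ − ⌈(34·144)/233⌉ = ⌈5040/233⌉ − ⌈4896/233⌉ = 22 − 22 = 0
n=35: ⌈(36·144)/233⌉ − ⌈(35·144)/233⌉ = ⌈5184/233⌉ − ⌈5040/233⌉ = 23 − 22 = 1
n=36: ⌈(37·144)/233⌉ − ⌈(36·144)/233⌉ = ⌈5328/233⌉ − ⌈5184/233⌉ = 23 − 23 = 0
n=37: ⌈(38·144)/233⌉ − ⌈(37·144)/233⌉ = ⌈5472/233⌉ − ⌈5328/233⌉ = 24 − 23 = 1
n=38: ⌈(39·144)/233⌉ − ⌈(38·144)/233⌉ = ⌈5616/233⌉ − ⌈5472/233⌉ = 25 − 24 = 1
n=39: ⌈(40·144)/233⌉ − ⌈(39·144)/233⌉ = ⌈5760/233⌉ − ⌈5616/233⌉ = 25 − 25 = 0
n=40: ⌈(41·144)/233⌉ − ⌈(40·144)/233⌉ = ⌈5904/233⌉ − ⌈5760/233⌉ = 26 − 25 = 1
n=41: ⌈(42·144)/233⌉ − ⌈(41·144)/233⌉ = ⌈6048/233⌉ − ⌈5904/233⌉ = 26 − 26 = 0
n=42: ⌈(43·144)/233⌉ − ⌈(42·144)/233⌉ = ⌈6192/233⌉ − ⌈6048/233⌉ = 27 − 26 = 1
n=43: ⌈(44·144)/233⌉ − ⌈(43·144)/233⌉ = ⌈6336/233⌉ − ⌈6192/233⌉ = 28 − 27 = 1
n=44: ⌈(45·144)/233⌉ − ⌈(44·144)/233⌉ = ⌈6480/233⌉ − ⌈6336/233⌉ = 28 − 28 = 0
n=45: ⌈(46·144)/233⌉ − ⌈(45·144)/233⌉ = ⌈6624/233⌉ − ⌈6480/233⌉ = 29 − 28 = 1
n=46: ⌈(47·144)/233⌉ − ⌈(46·144)/233⌉ = ⌈6768/233⌉ − ⌈6624/233⌉ = 30 − 29 = 1
n=47: ⌈(48·144)/233⌉ − ⌈(47·144)/233⌉ = ⌈6912/233⌉ − ⌈6768/233⌉ = 30 − 30 = 0
n=48: ⌈(49·144)/233⌉ − ⌈(48·144)/233⌉ = ⌈7056/233⌉ − ⌈6912/233⌉ = 31 − 30 = 1
n=49: ⌈(50·144)/233⌉ − ⌈(49·144)/233⌉ = ⌈7200/233⌉ − ⌈7056/233⌉ = 31 − 31 = 0
n=50: ⌈(51·144)/233⌉ − ⌈(50·144)/233⌉ = ⌈7344/233⌉ − ⌈7200/233⌉ = 32 − 31 = 1
n=51: ⌈(52·144)/233⌉ − ⌈(51·144)/233⌉ = ⌈7488/233⌉ − ⌈7344/233⌉ = 33 − 32 = 1
n=52: ⌈(53·144)/233⌉ − ⌈(52·144)/233⌉ = ⌈7632/233⌉ − ⌈7488/233⌉ = 33 − 33 = 0

11011010110110101101011011010110110101101011011010110


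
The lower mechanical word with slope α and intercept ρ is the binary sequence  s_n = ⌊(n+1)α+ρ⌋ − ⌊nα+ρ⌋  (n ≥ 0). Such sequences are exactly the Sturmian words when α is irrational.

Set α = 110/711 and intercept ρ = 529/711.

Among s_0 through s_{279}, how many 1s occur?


44

#1s = Σ_{n=0}^{279} s_n = Σ_{n=0}^{279} (⌊(n+1)α+ρ⌋ − ⌊nα+ρ⌋)
the sum telescopes: every ⌊nα+ρ⌋ with 0 < n < 280 appears once with + and once with −, leaving ⌊280α+ρ⌋ − ⌊0·α+ρ⌋
280α + ρ = (280·110 + 529) / 711 = 31329/711
ρ = 529/711
⌊31329/711⌋ = 44,  ⌊529/711⌋ = 0
#1s = 44 − 0 = 44


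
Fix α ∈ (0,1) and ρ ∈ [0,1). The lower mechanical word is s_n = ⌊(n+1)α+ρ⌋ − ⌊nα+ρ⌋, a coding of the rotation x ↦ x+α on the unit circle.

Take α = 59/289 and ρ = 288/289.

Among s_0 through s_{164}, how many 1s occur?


#1s = Σ_{n=0}^{164} s_n = Σ_{n=0}^{164} (⌊(n+1)α+ρ⌋ − ⌊nα+ρ⌋)
the sum telescopes: every ⌊nα+ρ⌋ with 0 < n < 165 appears once with + and once with −, leaving ⌊165α+ρ⌋ − ⌊0·α+ρ⌋
165α + ρ = (165·59 + 288) / 289 = 10023/289
ρ = 288/289
⌊10023/289⌋ = 34,  ⌊288/289⌋ = 0
#1s = 34 − 0 = 34

34


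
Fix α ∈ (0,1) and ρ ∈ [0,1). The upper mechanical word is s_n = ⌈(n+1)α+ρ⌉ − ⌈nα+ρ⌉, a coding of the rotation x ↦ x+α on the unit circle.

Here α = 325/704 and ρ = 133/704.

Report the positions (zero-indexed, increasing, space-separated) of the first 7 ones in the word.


1 3 6 8 10 12 14

n=0: ⌈458/704⌉−⌈133/704⌉ = 1−1 = 0
n=1: ⌈783/704⌉−⌈458/704⌉ = 2−1 = 1  ← one
n=2: ⌈1108/704⌉−⌈783/704⌉ = 2−2 = 0
n=3: ⌈1433/704⌉−⌈1108/704⌉ = 3−2 = 1  ← one
n=4: ⌈1758/704⌉−⌈1433/704⌉ = 3−3 = 0
n=5: ⌈2083/704⌉−⌈1758/704⌉ = 3−3 = 0
n=6: ⌈2408/704⌉−⌈2083/704⌉ = 4−3 = 1  ← one
n=7: ⌈2733/704⌉−⌈2408/704⌉ = 4−4 = 0
n=8: ⌈3058/704⌉−⌈2733/704⌉ = 5−4 = 1  ← one
n=9: ⌈3383/704⌉−⌈3058/704⌉ = 5−5 = 0
n=10: ⌈3708/704⌉−⌈3383/704⌉ = 6−5 = 1  ← one
n=11: ⌈4033/704⌉−⌈3708/704⌉ = 6−6 = 0
n=12: ⌈4358/704⌉−⌈4033/704⌉ = 7−6 = 1  ← one
n=13: ⌈4683/704⌉−⌈4358/704⌉ = 7−7 = 0
n=14: ⌈5008/704⌉−⌈4683/704⌉ = 8−7 = 1  ← one
positions of the first 7 ones: 1 3 6 8 10 12 14


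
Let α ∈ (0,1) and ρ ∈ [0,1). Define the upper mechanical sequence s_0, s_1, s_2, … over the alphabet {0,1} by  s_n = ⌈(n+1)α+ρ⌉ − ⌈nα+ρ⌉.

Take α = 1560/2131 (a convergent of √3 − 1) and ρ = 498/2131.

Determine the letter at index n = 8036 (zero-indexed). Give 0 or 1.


(n+1)α + ρ = (8037·1560 + 498) / 2131 = 12538218/2131
nα + ρ     = (8036·1560 + 498) / 2131 = 12536658/2131
⌈12538218/2131⌉ = 5884,  ⌈12536658/2131⌉ = 5883
s_{8036} = 5884 − 5883 = 1

1


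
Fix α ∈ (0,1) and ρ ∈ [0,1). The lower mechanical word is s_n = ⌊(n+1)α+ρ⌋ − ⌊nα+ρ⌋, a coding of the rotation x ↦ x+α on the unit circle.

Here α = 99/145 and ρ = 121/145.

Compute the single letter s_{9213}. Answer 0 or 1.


(n+1)α + ρ = (9214·99 + 121) / 145 = 912307/145
nα + ρ     = (9213·99 + 121) / 145 = 912208/145
⌊912307/145⌋ = 6291,  ⌊912208/145⌋ = 6291
s_{9213} = 6291 − 6291 = 0

0


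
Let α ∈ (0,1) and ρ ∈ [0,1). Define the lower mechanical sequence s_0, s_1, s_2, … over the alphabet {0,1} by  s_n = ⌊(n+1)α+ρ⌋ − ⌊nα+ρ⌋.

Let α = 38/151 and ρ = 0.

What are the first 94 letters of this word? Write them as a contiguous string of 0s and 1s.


0001000100010001000100010001000100010001000100010001000100010001000100010001000100010001000100

n=0: ⌊(1·38)/151⌋ − ⌊(0·38)/151⌋ = ⌊38/151⌋ − ⌊0/151⌋ = 0 − 0 = 0
n=1: ⌊(2·38)/151⌋ − ⌊(1·38)/151⌋ = ⌊76/151⌋ − ⌊38/151⌋ = 0 − 0 = 0
n=2: ⌊(3·38)/151⌋ − ⌊(2·38)/151⌋ = ⌊114/151⌋ − ⌊76/151⌋ = 0 − 0 = 0
n=3: ⌊(4·38)/151⌋ − ⌊(3·38)/151⌋ = ⌊152/151⌋ − ⌊114/151⌋ = 1 − 0 = 1
n=4: ⌊(5·38)/151⌋ − ⌊(4·38)/151⌋ = ⌊190/151⌋ − ⌊152/151⌋ = 1 − 1 = 0
n=5: ⌊(6·38)/151⌋ − ⌊(5·38)/151⌋ = ⌊228/151⌋ − ⌊190/151⌋ = 1 − 1 = 0
n=6: ⌊(7·38)/151⌋ − ⌊(6·38)/151⌋ = ⌊266/151⌋ − ⌊228/151⌋ = 1 − 1 = 0
n=7: ⌊(8·38)/151⌋ − ⌊(7·38)/151⌋ = ⌊304/151⌋ − ⌊266/151⌋ = 2 − 1 = 1
n=8: ⌊(9·38)/151⌋ − ⌊(8·38)/151⌋ = ⌊342/151⌋ − ⌊304/151⌋ = 2 − 2 = 0
n=9: ⌊(10·38)/151⌋ − ⌊(9·38)/151⌋ = ⌊380/151⌋ − ⌊342/151⌋ = 2 − 2 = 0
n=10: ⌊(11·38)/151⌋ − ⌊(10·38)/151⌋ = ⌊418/151⌋ − ⌊380/151⌋ = 2 − 2 = 0
n=11: ⌊(12·38)/151⌋ − ⌊(11·38)/151⌋ = ⌊456/151⌋ − ⌊418/151⌋ = 3 − 2 = 1
n=12: ⌊(13·38)/151⌋ − ⌊(12·38)/151⌋ = ⌊494/151⌋ − ⌊456/151⌋ = 3 − 3 = 0
n=13: ⌊(14·38)/151⌋ − ⌊(13·38)/151⌋ = ⌊532/151⌋ − ⌊494/151⌋ = 3 − 3 = 0
n=14: ⌊(15·38)/151⌋ − ⌊(14·38)/151⌋ = ⌊570/151⌋ − ⌊532/151⌋ = 3 − 3 = 0
n=15: ⌊(16·38)/151⌋ − ⌊(15·38)/151⌋ = ⌊608/151⌋ − ⌊570/151⌋ = 4 − 3 = 1
n=16: ⌊(17·38)/151⌋ − ⌊(16·38)/151⌋ = ⌊646/151⌋ − ⌊608/151⌋ = 4 − 4 = 0
n=17: ⌊(18·38)/151⌋ − ⌊(17·38)/151⌋ = ⌊684/151⌋ − ⌊646/151⌋ = 4 − 4 = 0
n=18: ⌊(19·38)/151⌋ − ⌊(18·38)/151⌋ = ⌊722/151⌋ − ⌊684/151⌋ = 4 − 4 = 0
n=19: ⌊(20·38)/151⌋ − ⌊(19·38)/151⌋ = ⌊760/151⌋ − ⌊722/151⌋ = 5 − 4 = 1
n=20: ⌊(21·38)/151⌋ − ⌊(20·38)/151⌋ = ⌊798/151⌋ − ⌊760/151⌋ = 5 − 5 = 0
n=21: ⌊(22·38)/151⌋ − ⌊(21·38)/151⌋ = ⌊836/151⌋ − ⌊798/151⌋ = 5 − 5 = 0
n=22: ⌊(23·38)/151⌋ − ⌊(22·38)/151⌋ = ⌊874/151⌋ − ⌊836/151⌋ = 5 − 5 = 0
n=23: ⌊(24·38)/151⌋ − ⌊(23·38)/151⌋ = ⌊912/151⌋ − ⌊874/151⌋ = 6 − 5 = 1
n=24: ⌊(25·38)/151⌋ − ⌊(24·38)/151⌋ = ⌊950/151⌋ − ⌊912/151⌋ = 6 − 6 = 0
n=25: ⌊(26·38)/151⌋ − ⌊(25·38)/151⌋ = ⌊988/151⌋ − ⌊950/151⌋ = 6 − 6 = 0
n=26: ⌊(27·38)/151⌋ − ⌊(26·38)/151⌋ = ⌊1026/151⌋ − ⌊988/151⌋ = 6 − 6 = 0
n=27: ⌊(28·38)/151⌋ − ⌊(27·38)/151⌋ = ⌊1064/151⌋ − ⌊1026/151⌋ = 7 − 6 = 1
n=28: ⌊(29·38)/151⌋ − ⌊(28·38)/151⌋ = ⌊1102/151⌋ − ⌊1064/151⌋ = 7 − 7 = 0
n=29: ⌊(30·38)/151⌋ − ⌊(29·38)/151⌋ = ⌊1140/151⌋ − ⌊1102/151⌋ = 7 − 7 = 0
n=30: ⌊(31·38)/151⌋ − ⌊(30·38)/151⌋ = ⌊1178/151⌋ − ⌊1140/151⌋ = 7 − 7 = 0
n=31: ⌊(32·38)/151⌋ − ⌊(31·38)/151⌋ = ⌊1216/151⌋ − ⌊1178/151⌋ = 8 − 7 = 1
n=32: ⌊(33·38)/151⌋ − ⌊(32·38)/151⌋ = ⌊1254/151⌋ − ⌊1216/151⌋ = 8 − 8 = 0
n=33: ⌊(34·38)/151⌋ − ⌊(33·38)/151⌋ = ⌊1292/151⌋ − ⌊1254/151⌋ = 8 − 8 = 0
n=34: ⌊(35·38)/151⌋ − ⌊(34·38)/151⌋ = ⌊1330/151⌋ − ⌊1292/151⌋ = 8 − 8 = 0
n=35: ⌊(36·38)/151⌋ − ⌊(35·38)/151⌋ = ⌊1368/151⌋ − ⌊1330/151⌋ = 9 − 8 = 1
n=36: ⌊(37·38)/151⌋ − ⌊(36·38)/151⌋ = ⌊1406/151⌋ − ⌊1368/151⌋ = 9 − 9 = 0
n=37: ⌊(38·38)/151⌋ − ⌊(37·38)/151⌋ = ⌊1444/151⌋ − ⌊1406/151⌋ = 9 − 9 = 0
n=38: ⌊(39·38)/151⌋ − ⌊(38·38)/151⌋ = ⌊1482/151⌋ − ⌊1444/151⌋ = 9 − 9 = 0
n=39: ⌊(40·38)/151⌋ − ⌊(39·38)/151⌋ = ⌊1520/151⌋ − ⌊1482/151⌋ = 10 − 9 = 1
n=40: ⌊(41·38)/151⌋ − ⌊(40·38)/151⌋ = ⌊1558/151⌋ − ⌊1520/151⌋ = 10 − 10 = 0
n=41: ⌊(42·38)/151⌋ − ⌊(41·38)/151⌋ = ⌊1596/151⌋ − ⌊1558/151⌋ = 10 − 10 = 0
n=42: ⌊(43·38)/151⌋ − ⌊(42·38)/151⌋ = ⌊1634/151⌋ − ⌊1596/151⌋ = 10 − 10 = 0
n=43: ⌊(44·38)/151⌋ − ⌊(43·38)/151⌋ = ⌊1672/151⌋ − ⌊1634/151⌋ = 11 − 10 = 1
n=44: ⌊(45·38)/151⌋ − ⌊(44·38)/151⌋ = ⌊1710/151⌋ − ⌊1672/151⌋ = 11 − 11 = 0
n=45: ⌊(46·38)/151⌋ − ⌊(45·38)/151⌋ = ⌊1748/151⌋ − ⌊1710/151⌋ = 11 − 11 = 0
n=46: ⌊(47·38)/151⌋ − ⌊(46·38)/151⌋ = ⌊1786/151⌋ − ⌊1748/151⌋ = 11 − 11 = 0
n=47: ⌊(48·38)/151⌋ − ⌊(47·38)/151⌋ = ⌊1824/151⌋ − ⌊1786/151⌋ = 12 − 11 = 1
n=48: ⌊(49·38)/151⌋ − ⌊(48·38)/151⌋ = ⌊1862/151⌋ − ⌊1824/151⌋ = 12 − 12 = 0
n=49: ⌊(50·38)/151⌋ − ⌊(49·38)/151⌋ = ⌊1900/151⌋ − ⌊1862/151⌋ = 12 − 12 = 0
n=50: ⌊(51·38)/151⌋ − ⌊(50·38)/151⌋ = ⌊1938/151⌋ − ⌊1900/151⌋ = 12 − 12 = 0
n=51: ⌊(52·38)/151⌋ − ⌊(51·38)/151⌋ = ⌊1976/151⌋ − ⌊1938/151⌋ = 13 − 12 = 1
n=52: ⌊(53·38)/151⌋ − ⌊(52·38)/151⌋ = ⌊2014/151⌋ − ⌊1976/151⌋ = 13 − 13 = 0
n=53: ⌊(54·38)/151⌋ − ⌊(53·38)/151⌋ = ⌊2052/151⌋ − ⌊2014/151⌋ = 13 − 13 = 0
n=54: ⌊(55·38)/151⌋ − ⌊(54·38)/151⌋ = ⌊2090/151⌋ − ⌊2052/151⌋ = 13 − 13 = 0
n=55: ⌊(56·38)/151⌋ − ⌊(55·38)/151⌋ = ⌊2128/151⌋ − ⌊2090/151⌋ = 14 − 13 = 1
n=56: ⌊(57·38)/151⌋ − ⌊(56·38)/151⌋ = ⌊2166/151⌋ − ⌊2128/151⌋ = 14 − 14 = 0
n=57: ⌊(58·38)/151⌋ − ⌊(57·38)/151⌋ = ⌊2204/151⌋ − ⌊2166/151⌋ = 14 − 14 = 0
n=58: ⌊(59·38)/151⌋ − ⌊(58·38)/151⌋ = ⌊2242/151⌋ − ⌊2204/151⌋ = 14 − 14 = 0
n=59: ⌊(60·38)/151⌋ − ⌊(59·38)/151⌋ = ⌊2280/151⌋ − ⌊2242/151⌋ = 15 − 14 = 1
n=60: ⌊(61·38)/151⌋ − ⌊(60·38)/151⌋ = ⌊2318/151⌋ − ⌊2280/151⌋ = 15 − 15 = 0
n=61: ⌊(62·38)/151⌋ − ⌊(61·38)/151⌋ = ⌊2356/151⌋ − ⌊2318/151⌋ = 15 − 15 = 0
n=62: ⌊(63·38)/151⌋ − ⌊(62·38)/151⌋ = ⌊2394/151⌋ − ⌊2356/151⌋ = 15 − 15 = 0
n=63: ⌊(64·38)/151⌋ − ⌊(63·38)/151⌋ = ⌊2432/151⌋ − ⌊2394/151⌋ = 16 − 15 = 1
n=64: ⌊(65·38)/151⌋ − ⌊(64·38)/151⌋ = ⌊2470/151⌋ − ⌊2432/151⌋ = 16 − 16 = 0
n=65: ⌊(66·38)/151⌋ − ⌊(65·38)/151⌋ = ⌊2508/151⌋ − ⌊2470/151⌋ = 16 − 16 = 0
n=66: ⌊(67·38)/151⌋ − ⌊(66·38)/151⌋ = ⌊2546/151⌋ − ⌊2508/151⌋ = 16 − 16 = 0
n=67: ⌊(68·38)/151⌋ − ⌊(67·38)/151⌋ = ⌊2584/151⌋ − ⌊2546/151⌋ = 17 − 16 = 1
n=68: ⌊(69·38)/151⌋ − ⌊(68·38)/151⌋ = ⌊2622/151⌋ − ⌊2584/151⌋ = 17 − 17 = 0
n=69: ⌊(70·38)/151⌋ − ⌊(69·38)/151⌋ = ⌊2660/151⌋ − ⌊2622/151⌋ = 17 − 17 = 0
n=70: ⌊(71·38)/151⌋ − ⌊(70·38)/151⌋ = ⌊2698/151⌋ − ⌊2660/151⌋ = 17 − 17 = 0
n=71: ⌊(72·38)/151⌋ − ⌊(71·38)/151⌋ = ⌊2736/151⌋ − ⌊2698/151⌋ = 18 − 17 = 1
n=72: ⌊(73·38)/151⌋ − ⌊(72·38)/151⌋ = ⌊2774/151⌋ − ⌊2736/151⌋ = 18 − 18 = 0
n=73: ⌊(74·38)/151⌋ − ⌊(73·38)/151⌋ = ⌊2812/151⌋ − ⌊2774/151⌋ = 18 − 18 = 0
n=74: ⌊(75·38)/151⌋ − ⌊(74·38)/151⌋ = ⌊2850/151⌋ − ⌊2812/151⌋ = 18 − 18 = 0
n=75: ⌊(76·38)/151⌋ − ⌊(75·38)/151⌋ = ⌊2888/151⌋ − ⌊2850/151⌋ = 19 − 18 = 1
n=76: ⌊(77·38)/151⌋ − ⌊(76·38)/151⌋ = ⌊2926/151⌋ − ⌊2888/151⌋ = 19 − 19 = 0
n=77: ⌊(78·38)/151⌋ − ⌊(77·38)/151⌋ = ⌊2964/151⌋ − ⌊2926/151⌋ = 19 − 19 = 0
n=78: ⌊(79·38)/151⌋ − ⌊(78·38)/151⌋ = ⌊3002/151⌋ − ⌊2964/151⌋ = 19 − 19 = 0
n=79: ⌊(80·38)/151⌋ − ⌊(79·38)/151⌋ = ⌊3040/151⌋ − ⌊3002/151⌋ = 20 − 19 = 1
n=80: ⌊(81·38)/151⌋ − ⌊(80·38)/151⌋ = ⌊3078/151⌋ − ⌊3040/151⌋ = 20 − 20 = 0
n=81: ⌊(82·38)/151⌋ − ⌊(81·38)/151⌋ = ⌊3116/151⌋ − ⌊3078/151⌋ = 20 − 20 = 0
n=82: ⌊(83·38)/151⌋ − ⌊(82·38)/151⌋ = ⌊3154/151⌋ − ⌊3116/151⌋ = 20 − 20 = 0
n=83: ⌊(84·38)/151⌋ − ⌊(83·38)/151⌋ = ⌊3192/151⌋ − ⌊3154/151⌋ = 21 − 20 = 1
n=84: ⌊(85·38)/151⌋ − ⌊(84·38)/151⌋ = ⌊3230/151⌋ − ⌊3192/151⌋ = 21 − 21 = 0
n=85: ⌊(86·38)/151⌋ − ⌊(85·38)/151⌋ = ⌊3268/151⌋ − ⌊3230/151⌋ = 21 − 21 = 0
n=86: ⌊(87·38)/151⌋ − ⌊(86·38)/151⌋ = ⌊3306/151⌋ − ⌊3268/151⌋ = 21 − 21 = 0
n=87: ⌊(88·38)/151⌋ − ⌊(87·38)/151⌋ = ⌊3344/151⌋ − ⌊3306/151⌋ = 22 − 21 = 1
n=88: ⌊(89·38)/151⌋ − ⌊(88·38)/151⌋ = ⌊3382/151⌋ − ⌊3344/151⌋ = 22 − 22 = 0
n=89: ⌊(90·38)/151⌋ − ⌊(89·38)/151⌋ = ⌊3420/151⌋ − ⌊3382/151⌋ = 22 − 22 = 0
n=90: ⌊(91·38)/151⌋ − ⌊(90·38)/151⌋ = ⌊3458/151⌋ − ⌊3420/151⌋ = 22 − 22 = 0
n=91: ⌊(92·38)/151⌋ − ⌊(91·38)/151⌋ = ⌊3496/151⌋ − ⌊3458/151⌋ = 23 − 22 = 1
n=92: ⌊(93·38)/151⌋ − ⌊(92·38)/151⌋ = ⌊3534/151⌋ − ⌊3496/151⌋ = 23 − 23 = 0
n=93: ⌊(94·38)/151⌋ − ⌊(93·38)/151⌋ = ⌊3572/151⌋ − ⌊3534/151⌋ = 23 − 23 = 0


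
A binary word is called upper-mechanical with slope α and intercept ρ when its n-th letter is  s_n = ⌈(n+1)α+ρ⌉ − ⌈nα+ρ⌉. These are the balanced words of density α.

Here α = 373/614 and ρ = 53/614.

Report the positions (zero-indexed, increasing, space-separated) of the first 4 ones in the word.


n=0: ⌈426/614⌉−⌈53/614⌉ = 1−1 = 0
n=1: ⌈799/614⌉−⌈426/614⌉ = 2−1 = 1  ← one
n=2: ⌈1172/614⌉−⌈799/614⌉ = 2−2 = 0
n=3: ⌈1545/614⌉−⌈1172/614⌉ = 3−2 = 1  ← one
n=4: ⌈1918/614⌉−⌈1545/614⌉ = 4−3 = 1  ← one
n=5: ⌈2291/614⌉−⌈1918/614⌉ = 4−4 = 0
n=6: ⌈2664/614⌉−⌈2291/614⌉ = 5−4 = 1  ← one
positions of the first 4 ones: 1 3 4 6

1 3 4 6


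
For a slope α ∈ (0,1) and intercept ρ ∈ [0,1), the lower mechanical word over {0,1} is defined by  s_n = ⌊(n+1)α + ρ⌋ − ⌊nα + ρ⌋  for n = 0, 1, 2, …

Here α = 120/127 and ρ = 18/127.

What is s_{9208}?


(n+1)α + ρ = (9209·120 + 18) / 127 = 1105098/127
nα + ρ     = (9208·120 + 18) / 127 = 1104978/127
⌊1105098/127⌋ = 8701,  ⌊1104978/127⌋ = 8700
s_{9208} = 8701 − 8700 = 1

1


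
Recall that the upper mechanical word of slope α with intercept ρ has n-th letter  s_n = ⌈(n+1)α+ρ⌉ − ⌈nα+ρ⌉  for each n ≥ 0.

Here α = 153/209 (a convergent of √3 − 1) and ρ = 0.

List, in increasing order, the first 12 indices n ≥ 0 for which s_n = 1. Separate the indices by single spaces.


0 1 2 4 5 6 8 9 10 12 13 15

n=0: ⌈153/209⌉−⌈0/209⌉ = 1−0 = 1  ← one
n=1: ⌈306/209⌉−⌈153/209⌉ = 2−1 = 1  ← one
n=2: ⌈459/209⌉−⌈306/209⌉ = 3−2 = 1  ← one
n=3: ⌈612/209⌉−⌈459/209⌉ = 3−3 = 0
n=4: ⌈765/209⌉−⌈612/209⌉ = 4−3 = 1  ← one
n=5: ⌈918/209⌉−⌈765/209⌉ = 5−4 = 1  ← one
n=6: ⌈1071/209⌉−⌈918/209⌉ = 6−5 = 1  ← one
n=7: ⌈1224/209⌉−⌈1071/209⌉ = 6−6 = 0
n=8: ⌈1377/209⌉−⌈1224/209⌉ = 7−6 = 1  ← one
n=9: ⌈1530/209⌉−⌈1377/209⌉ = 8−7 = 1  ← one
n=10: ⌈1683/209⌉−⌈1530/209⌉ = 9−8 = 1  ← one
n=11: ⌈1836/209⌉−⌈1683/209⌉ = 9−9 = 0
n=12: ⌈1989/209⌉−⌈1836/209⌉ = 10−9 = 1  ← one
n=13: ⌈2142/209⌉−⌈1989/209⌉ = 11−10 = 1  ← one
n=14: ⌈2295/209⌉−⌈2142/209⌉ = 11−11 = 0
n=15: ⌈2448/209⌉−⌈2295/209⌉ = 12−11 = 1  ← one
positions of the first 12 ones: 0 1 2 4 5 6 8 9 10 12 13 15


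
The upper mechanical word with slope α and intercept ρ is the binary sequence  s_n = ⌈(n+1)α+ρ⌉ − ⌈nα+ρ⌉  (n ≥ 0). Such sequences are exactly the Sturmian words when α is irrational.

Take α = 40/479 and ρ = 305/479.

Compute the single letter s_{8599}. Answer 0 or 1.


(n+1)α + ρ = (8600·40 + 305) / 479 = 344305/479
nα + ρ     = (8599·40 + 305) / 479 = 344265/479
⌈344305/479⌉ = 719,  ⌈344265/479⌉ = 719
s_{8599} = 719 − 719 = 0

0


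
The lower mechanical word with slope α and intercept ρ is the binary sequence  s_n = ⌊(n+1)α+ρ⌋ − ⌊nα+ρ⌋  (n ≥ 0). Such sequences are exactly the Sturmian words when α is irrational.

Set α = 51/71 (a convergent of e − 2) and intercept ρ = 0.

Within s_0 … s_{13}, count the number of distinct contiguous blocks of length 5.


6

t_n = ⌊(n·51)/71⌋ for n = 0 … 14:
  n=0…9: ⌊0/71⌋=0 ⌊51/71⌋=0 ⌊102/71⌋=1 ⌊153/71⌋=2 ⌊204/71⌋=2 ⌊255/71⌋=3 ⌊306/71⌋=4 ⌊357/71⌋=5 ⌊408/71⌋=5 ⌊459/71⌋=6
  n=10…14: ⌊510/71⌋=7 ⌊561/71⌋=7 ⌊612/71⌋=8 ⌊663/71⌋=9 ⌊714/71⌋=10
s_n = t_(n+1) − t_n for n = 0 … 13 gives
prefix = 01101110110111
slide a length-5 window over [0..4] … [9..13] (10 windows); first occurrence of each distinct factor:
  [  0..  4] 01101
  [  1..  5] 11011
  [  2..  6] 10111
  [  3..  7] 01110
  [  4..  8] 11101
  [  6.. 10] 10110
  (the other 4 windows repeat one of these)
distinct factors: {01101, 01110, 10110, 10111, 11011, 11101}
count = 6  (Sturmian bound for length 5 is 6)


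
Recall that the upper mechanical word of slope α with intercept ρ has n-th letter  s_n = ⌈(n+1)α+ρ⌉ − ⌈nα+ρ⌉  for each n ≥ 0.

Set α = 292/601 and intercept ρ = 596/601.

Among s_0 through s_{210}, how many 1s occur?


#1s = Σ_{n=0}^{210} s_n = Σ_{n=0}^{210} (⌈(n+1)α+ρ⌉ − ⌈nα+ρ⌉)
the sum telescopes: every ⌈nα+ρ⌉ with 0 < n < 211 appears once with + and once with −, leaving ⌈211α+ρ⌉ − ⌈0·α+ρ⌉
211α + ρ = (211·292 + 596) / 601 = 62208/601
ρ = 596/601
⌈62208/601⌉ = 104,  ⌈596/601⌉ = 1
#1s = 104 − 1 = 103

103


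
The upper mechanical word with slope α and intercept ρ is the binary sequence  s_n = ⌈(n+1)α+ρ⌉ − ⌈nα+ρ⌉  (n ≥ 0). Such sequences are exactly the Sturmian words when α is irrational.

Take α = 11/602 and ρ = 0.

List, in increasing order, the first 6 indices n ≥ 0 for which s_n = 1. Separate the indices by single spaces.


n=0: ⌈11/602⌉−⌈0/602⌉ = 1−0 = 1  ← one
n=1: ⌈22/602⌉−⌈11/602⌉ = 1−1 = 0
n=2: ⌈33/602⌉−⌈22/602⌉ = 1−1 = 0
  …
n=54: ⌈605/602⌉−⌈594/602⌉ = 2−1 = 1  ← one
n=55: ⌈616/602⌉−⌈605/602⌉ = 2−2 = 0
n=56: ⌈627/602⌉−⌈616/602⌉ = 2−2 = 0
  …
n=109: ⌈1210/602⌉−⌈1199/602⌉ = 3−2 = 1  ← one
n=110: ⌈1221/602⌉−⌈1210/602⌉ = 3−3 = 0
n=111: ⌈1232/602⌉−⌈1221/602⌉ = 3−3 = 0
  …
n=164: ⌈1815/602⌉−⌈1804/602⌉ = 4−3 = 1  ← one
n=165: ⌈1826/602⌉−⌈1815/602⌉ = 4−4 = 0
n=166: ⌈1837/602⌉−⌈1826/602⌉ = 4−4 = 0
  …
n=218: ⌈2409/602⌉−⌈2398/602⌉ = 5−4 = 1  ← one
n=219: ⌈2420/602⌉−⌈2409/602⌉ = 5−5 = 0
n=220: ⌈2431/602⌉−⌈2420/602⌉ = 5−5 = 0
  …
n=273: ⌈3014/602⌉−⌈3003/602⌉ = 6−5 = 1  ← one
positions of the first 6 ones: 0 54 109 164 218 273

0 54 109 164 218 273


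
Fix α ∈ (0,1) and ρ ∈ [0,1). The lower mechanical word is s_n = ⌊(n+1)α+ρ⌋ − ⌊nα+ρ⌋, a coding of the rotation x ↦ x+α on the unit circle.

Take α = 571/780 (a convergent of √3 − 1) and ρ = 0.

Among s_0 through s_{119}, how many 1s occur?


87

#1s = Σ_{n=0}^{119} s_n = Σ_{n=0}^{119} (⌊(n+1)α+ρ⌋ − ⌊nα+ρ⌋)
the sum telescopes: every ⌊nα+ρ⌋ with 0 < n < 120 appears once with + and once with −, leaving ⌊120α+ρ⌋ − ⌊0·α+ρ⌋
120α + ρ = (120·571) / 780 = 68520/780
ρ = 0/780
⌊68520/780⌋ = 87,  ⌊0/780⌋ = 0
#1s = 87 − 0 = 87


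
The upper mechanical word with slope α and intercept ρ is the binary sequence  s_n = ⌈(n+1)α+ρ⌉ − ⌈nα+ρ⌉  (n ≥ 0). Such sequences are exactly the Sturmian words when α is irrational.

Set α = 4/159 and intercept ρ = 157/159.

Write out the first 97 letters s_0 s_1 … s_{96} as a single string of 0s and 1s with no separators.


n=0: ⌈(1·4+157)/159⌉ − ⌈(0·4+157)/159⌉ = ⌈161/159⌉ − ⌈157/159⌉ = 2 − 1 = 1
n=1: ⌈(2·4+157)/159⌉ − ⌈(1·4+157)/159⌉ = ⌈165/159⌉ − ⌈161/159⌉ = 2 − 2 = 0
n=2: ⌈(3·4+157)/159⌉ − ⌈(2·4+157)/159⌉ = ⌈169/159⌉ − ⌈165/159⌉ = 2 − 2 = 0
n=3: ⌈(4·4+157)/159⌉ − ⌈(3·4+157)/159⌉ = ⌈173/159⌉ − ⌈169/159⌉ = 2 − 2 = 0
n=4: ⌈(5·4+157)/159⌉ − ⌈(4·4+157)/159⌉ = ⌈177/159⌉ − ⌈173/159⌉ = 2 − 2 = 0
n=5: ⌈(6·4+157)/159⌉ − ⌈(5·4+157)/159⌉ = ⌈181/159⌉ − ⌈177/159⌉ = 2 − 2 = 0
n=6: ⌈(7·4+157)/159⌉ − ⌈(6·4+157)/159⌉ = ⌈185/159⌉ − ⌈181/159⌉ = 2 − 2 = 0
n=7: ⌈(8·4+157)/159⌉ − ⌈(7·4+157)/159⌉ = ⌈189/159⌉ − ⌈185/159⌉ = 2 − 2 = 0
n=8: ⌈(9·4+157)/159⌉ − ⌈(8·4+157)/159⌉ = ⌈193/159⌉ − ⌈189/159⌉ = 2 − 2 = 0
n=9: ⌈(10·4+157)/159⌉ − ⌈(9·4+157)/159⌉ = ⌈197/159⌉ − ⌈193/159⌉ = 2 − 2 = 0
n=10: ⌈(11·4+157)/159⌉ − ⌈(10·4+157)/159⌉ = ⌈201/159⌉ − ⌈197/159⌉ = 2 − 2 = 0
n=11: ⌈(12·4+157)/159⌉ − ⌈(11·4+157)/159⌉ = ⌈205/159⌉ − ⌈201/159⌉ = 2 − 2 = 0
n=12: ⌈(13·4+157)/159⌉ − ⌈(12·4+157)/159⌉ = ⌈209/159⌉ − ⌈205/159⌉ = 2 − 2 = 0
n=13: ⌈(14·4+157)/159⌉ − ⌈(13·4+157)/159⌉ = ⌈213/159⌉ − ⌈209/159⌉ = 2 − 2 = 0
n=14: ⌈(15·4+157)/159⌉ − ⌈(14·4+157)/159⌉ = ⌈217/159⌉ − ⌈213/159⌉ = 2 − 2 = 0
n=15: ⌈(16·4+157)/159⌉ − ⌈(15·4+157)/159⌉ = ⌈221/159⌉ − ⌈217/159⌉ = 2 − 2 = 0
n=16: ⌈(17·4+157)/159⌉ − ⌈(16·4+157)/159⌉ = ⌈225/159⌉ − ⌈221/159⌉ = 2 − 2 = 0
n=17: ⌈(18·4+157)/159⌉ − ⌈(17·4+157)/159⌉ = ⌈229/159⌉ − ⌈225/159⌉ = 2 − 2 = 0
n=18: ⌈(19·4+157)/159⌉ − ⌈(18·4+157)/159⌉ = ⌈233/159⌉ − ⌈229/159⌉ = 2 − 2 = 0
n=19: ⌈(20·4+157)/159⌉ − ⌈(19·4+157)/159⌉ = ⌈237/159⌉ − ⌈233/159⌉ = 2 − 2 = 0
n=20: ⌈(21·4+157)/159⌉ − ⌈(20·4+157)/159⌉ = ⌈241/159⌉ − ⌈237/159⌉ = 2 − 2 = 0
n=21: ⌈(22·4+157)/159⌉ − ⌈(21·4+157)/159⌉ = ⌈245/159⌉ − ⌈241/159⌉ = 2 − 2 = 0
n=22: ⌈(23·4+157)/159⌉ − ⌈(22·4+157)/159⌉ = ⌈249/159⌉ − ⌈245/159⌉ = 2 − 2 = 0
n=23: ⌈(24·4+157)/159⌉ − ⌈(23·4+157)/159⌉ = ⌈253/159⌉ − ⌈249/159⌉ = 2 − 2 = 0
n=24: ⌈(25·4+157)/159⌉ − ⌈(24·4+157)/159⌉ = ⌈257/159⌉ − ⌈253/159⌉ = 2 − 2 = 0
n=25: ⌈(26·4+157)/159⌉ − ⌈(25·4+157)/159⌉ = ⌈261/159⌉ − ⌈257/159⌉ = 2 − 2 = 0
n=26: ⌈(27·4+157)/159⌉ − ⌈(26·4+157)/159⌉ = ⌈265/159⌉ − ⌈261/159⌉ = 2 − 2 = 0
n=27: ⌈(28·4+157)/159⌉ − ⌈(27·4+157)/159⌉ = ⌈269/159⌉ − ⌈265/159⌉ = 2 − 2 = 0
n=28: ⌈(29·4+157)/159⌉ − ⌈(28·4+157)/159⌉ = ⌈273/159⌉ − ⌈269/159⌉ = 2 − 2 = 0
n=29: ⌈(30·4+157)/159⌉ − ⌈(29·4+157)/159⌉ = ⌈277/159⌉ − ⌈273/159⌉ = 2 − 2 = 0
n=30: ⌈(31·4+157)/159⌉ − ⌈(30·4+157)/159⌉ = ⌈281/159⌉ − ⌈277/159⌉ = 2 − 2 = 0
n=31: ⌈(32·4+157)/159⌉ − ⌈(31·4+157)/159⌉ = ⌈285/159⌉ − ⌈281/159⌉ = 2 − 2 = 0
n=32: ⌈(33·4+157)/159⌉ − ⌈(32·4+157)/159⌉ = ⌈289/159⌉ − ⌈285/159⌉ = 2 − 2 = 0
n=33: ⌈(34·4+157)/159⌉ − ⌈(33·4+157)/159⌉ = ⌈293/159⌉ − ⌈289/159⌉ = 2 − 2 = 0
n=34: ⌈(35·4+157)/159⌉ − ⌈(34·4+157)/159⌉ = ⌈297/159⌉ − ⌈293/159⌉ = 2 − 2 = 0
n=35: ⌈(36·4+157)/159⌉ − ⌈(35·4+157)/159⌉ = ⌈301/159⌉ − ⌈297/159⌉ = 2 − 2 = 0
n=36: ⌈(37·4+157)/159⌉ − ⌈(36·4+157)/159⌉ = ⌈305/159⌉ − ⌈301/159⌉ = 2 − 2 = 0
n=37: ⌈(38·4+157)/159⌉ − ⌈(37·4+157)/159⌉ = ⌈309/159⌉ − ⌈305/159⌉ = 2 − 2 = 0
n=38: ⌈(39·4+157)/159⌉ − ⌈(38·4+157)/159⌉ = ⌈313/159⌉ − ⌈309/159⌉ = 2 − 2 = 0
n=39: ⌈(40·4+157)/159⌉ − ⌈(39·4+157)/159⌉ = ⌈317/159⌉ − ⌈313/159⌉ = 2 − 2 = 0
n=40: ⌈(41·4+157)/159⌉ − ⌈(40·4+157)/159⌉ = ⌈321/159⌉ − ⌈317/159⌉ = 3 − 2 = 1
n=41: ⌈(42·4+157)/159⌉ − ⌈(41·4+157)/159⌉ = ⌈325/159⌉ − ⌈321/159⌉ = 3 − 3 = 0
n=42: ⌈(43·4+157)/159⌉ − ⌈(42·4+157)/159⌉ = ⌈329/159⌉ − ⌈325/159⌉ = 3 − 3 = 0
n=43: ⌈(44·4+157)/159⌉ − ⌈(43·4+157)/159⌉ = ⌈333/159⌉ − ⌈329/159⌉ = 3 − 3 = 0
n=44: ⌈(45·4+157)/159⌉ − ⌈(44·4+157)/159⌉ = ⌈337/159⌉ − ⌈333/159⌉ = 3 − 3 = 0
n=45: ⌈(46·4+157)/159⌉ − ⌈(45·4+157)/159⌉ = ⌈341/159⌉ − ⌈337/159⌉ = 3 − 3 = 0
n=46: ⌈(47·4+157)/159⌉ − ⌈(46·4+157)/159⌉ = ⌈345/159⌉ − ⌈341/159⌉ = 3 − 3 = 0
n=47: ⌈(48·4+157)/159⌉ − ⌈(47·4+157)/159⌉ = ⌈349/159⌉ − ⌈345/159⌉ = 3 − 3 = 0
n=48: ⌈(49·4+157)/159⌉ − ⌈(48·4+157)/159⌉ = ⌈353/159⌉ − ⌈349/159⌉ = 3 − 3 = 0
n=49: ⌈(50·4+157)/159⌉ − ⌈(49·4+157)/159⌉ = ⌈357/159⌉ − ⌈353/159⌉ = 3 − 3 = 0
n=50: ⌈(51·4+157)/159⌉ − ⌈(50·4+157)/159⌉ = ⌈361/159⌉ − ⌈357/159⌉ = 3 − 3 = 0
n=51: ⌈(52·4+157)/159⌉ − ⌈(51·4+157)/159⌉ = ⌈365/159⌉ − ⌈361/159⌉ = 3 − 3 = 0
n=52: ⌈(53·4+157)/159⌉ − ⌈(52·4+157)/159⌉ = ⌈369/159⌉ − ⌈365/159⌉ = 3 − 3 = 0
n=53: ⌈(54·4+157)/159⌉ − ⌈(53·4+157)/159⌉ = ⌈373/159⌉ − ⌈369/159⌉ = 3 − 3 = 0
n=54: ⌈(55·4+157)/159⌉ − ⌈(54·4+157)/159⌉ = ⌈377/159⌉ − ⌈373/159⌉ = 3 − 3 = 0
n=55: ⌈(56·4+157)/159⌉ − ⌈(55·4+157)/159⌉ = ⌈381/159⌉ − ⌈377/159⌉ = 3 − 3 = 0
n=56: ⌈(57·4+157)/159⌉ − ⌈(56·4+157)/159⌉ = ⌈385/159⌉ − ⌈381/159⌉ = 3 − 3 = 0
n=57: ⌈(58·4+157)/159⌉ − ⌈(57·4+157)/159⌉ = ⌈389/159⌉ − ⌈385/159⌉ = 3 − 3 = 0
n=58: ⌈(59·4+157)/159⌉ − ⌈(58·4+157)/159⌉ = ⌈393/159⌉ − ⌈389/159⌉ = 3 − 3 = 0
n=59: ⌈(60·4+157)/159⌉ − ⌈(59·4+157)/159⌉ = ⌈397/159⌉ − ⌈393/159⌉ = 3 − 3 = 0
n=60: ⌈(61·4+157)/159⌉ − ⌈(60·4+157)/159⌉ = ⌈401/159⌉ − ⌈397/159⌉ = 3 − 3 = 0
n=61: ⌈(62·4+157)/159⌉ − ⌈(61·4+157)/159⌉ = ⌈405/159⌉ − ⌈401/159⌉ = 3 − 3 = 0
n=62: ⌈(63·4+157)/159⌉ − ⌈(62·4+157)/159⌉ = ⌈409/159⌉ − ⌈405/159⌉ = 3 − 3 = 0
n=63: ⌈(64·4+157)/159⌉ − ⌈(63·4+157)/159⌉ = ⌈413/159⌉ − ⌈409/159⌉ = 3 − 3 = 0
n=64: ⌈(65·4+157)/159⌉ − ⌈(64·4+157)/159⌉ = ⌈417/159⌉ − ⌈413/159⌉ = 3 − 3 = 0
n=65: ⌈(66·4+157)/159⌉ − ⌈(65·4+157)/159⌉ = ⌈421/159⌉ − ⌈417/159⌉ = 3 − 3 = 0
n=66: ⌈(67·4+157)/159⌉ − ⌈(66·4+157)/159⌉ = ⌈425/159⌉ − ⌈421/159⌉ = 3 − 3 = 0
n=67: ⌈(68·4+157)/159⌉ − ⌈(67·4+157)/159⌉ = ⌈429/159⌉ − ⌈425/159⌉ = 3 − 3 = 0
n=68: ⌈(69·4+157)/159⌉ − ⌈(68·4+157)/159⌉ = ⌈433/159⌉ − ⌈429/159⌉ = 3 − 3 = 0
n=69: ⌈(70·4+157)/159⌉ − ⌈(69·4+157)/159⌉ = ⌈437/159⌉ − ⌈433/159⌉ = 3 − 3 = 0
n=70: ⌈(71·4+157)/159⌉ − ⌈(70·4+157)/159⌉ = ⌈441/159⌉ − ⌈437/159⌉ = 3 − 3 = 0
n=71: ⌈(72·4+157)/159⌉ − ⌈(71·4+157)/159⌉ = ⌈445/159⌉ − ⌈441/159⌉ = 3 − 3 = 0
n=72: ⌈(73·4+157)/159⌉ − ⌈(72·4+157)/159⌉ = ⌈449/159⌉ − ⌈445/159⌉ = 3 − 3 = 0
n=73: ⌈(74·4+157)/159⌉ − ⌈(73·4+157)/159⌉ = ⌈453/159⌉ − ⌈449/159⌉ = 3 − 3 = 0
n=74: ⌈(75·4+157)/159⌉ − ⌈(74·4+157)/159⌉ = ⌈457/159⌉ − ⌈453/159⌉ = 3 − 3 = 0
n=75: ⌈(76·4+157)/159⌉ − ⌈(75·4+157)/159⌉ = ⌈461/159⌉ − ⌈457/159⌉ = 3 − 3 = 0
n=76: ⌈(77·4+157)/159⌉ − ⌈(76·4+157)/159⌉ = ⌈465/159⌉ − ⌈461/159⌉ = 3 − 3 = 0
n=77: ⌈(78·4+157)/159⌉ − ⌈(77·4+157)/159⌉ = ⌈469/159⌉ − ⌈465/159⌉ = 3 − 3 = 0
n=78: ⌈(79·4+157)/159⌉ − ⌈(78·4+157)/159⌉ = ⌈473/159⌉ − ⌈469/159⌉ = 3 − 3 = 0
n=79: ⌈(80·4+157)/159⌉ − ⌈(79·4+157)/159⌉ = ⌈477/159⌉ − ⌈473/159⌉ = 3 − 3 = 0
n=80: ⌈(81·4+157)/159⌉ − ⌈(80·4+157)/159⌉ = ⌈481/159⌉ − ⌈477/159⌉ = 4 − 3 = 1
n=81: ⌈(82·4+157)/159⌉ − ⌈(81·4+157)/159⌉ = ⌈485/159⌉ − ⌈481/159⌉ = 4 − 4 = 0
n=82: ⌈(83·4+157)/159⌉ − ⌈(82·4+157)/159⌉ = ⌈489/159⌉ − ⌈485/159⌉ = 4 − 4 = 0
n=83: ⌈(84·4+157)/159⌉ − ⌈(83·4+157)/159⌉ = ⌈493/159⌉ − ⌈489/159⌉ = 4 − 4 = 0
n=84: ⌈(85·4+157)/159⌉ − ⌈(84·4+157)/159⌉ = ⌈497/159⌉ − ⌈493/159⌉ = 4 − 4 = 0
n=85: ⌈(86·4+157)/159⌉ − ⌈(85·4+157)/159⌉ = ⌈501/159⌉ − ⌈497/159⌉ = 4 − 4 = 0
n=86: ⌈(87·4+157)/159⌉ − ⌈(86·4+157)/159⌉ = ⌈505/159⌉ − ⌈501/159⌉ = 4 − 4 = 0
n=87: ⌈(88·4+157)/159⌉ − ⌈(87·4+157)/159⌉ = ⌈509/159⌉ − ⌈505/159⌉ = 4 − 4 = 0
n=88: ⌈(89·4+157)/159⌉ − ⌈(88·4+157)/159⌉ = ⌈513/159⌉ − ⌈509/159⌉ = 4 − 4 = 0
n=89: ⌈(90·4+157)/159⌉ − ⌈(89·4+157)/159⌉ = ⌈517/159⌉ − ⌈513/159⌉ = 4 − 4 = 0
n=90: ⌈(91·4+157)/159⌉ − ⌈(90·4+157)/159⌉ = ⌈521/159⌉ − ⌈517/159⌉ = 4 − 4 = 0
n=91: ⌈(92·4+157)/159⌉ − ⌈(91·4+157)/159⌉ = ⌈525/159⌉ − ⌈521/159⌉ = 4 − 4 = 0
n=92: ⌈(93·4+157)/159⌉ − ⌈(92·4+157)/159⌉ = ⌈529/159⌉ − ⌈525/159⌉ = 4 − 4 = 0
n=93: ⌈(94·4+157)/159⌉ − ⌈(93·4+157)/159⌉ = ⌈533/159⌉ − ⌈529/159⌉ = 4 − 4 = 0
n=94: ⌈(95·4+157)/159⌉ − ⌈(94·4+157)/159⌉ = ⌈537/159⌉ − ⌈533/159⌉ = 4 − 4 = 0
n=95: ⌈(96·4+157)/159⌉ − ⌈(95·4+157)/159⌉ = ⌈541/159⌉ − ⌈537/159⌉ = 4 − 4 = 0
n=96: ⌈(97·4+157)/159⌉ − ⌈(96·4+157)/159⌉ = ⌈545/159⌉ − ⌈541/159⌉ = 4 − 4 = 0

1000000000000000000000000000000000000000100000000000000000000000000000000000000010000000000000000
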